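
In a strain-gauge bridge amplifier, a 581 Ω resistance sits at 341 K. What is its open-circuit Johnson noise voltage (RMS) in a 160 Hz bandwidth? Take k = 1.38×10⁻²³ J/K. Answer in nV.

V_n = √(4kTRB)
4kTRB = 4 × 1.38×10⁻²³ × 341 × 5.81×10² × 1.60×10² = 1.75×10⁻¹⁵ V²
V_n = √(1.75×10⁻¹⁵) = 4.18×10⁻⁸ V = 41.8 nV

41.8 nV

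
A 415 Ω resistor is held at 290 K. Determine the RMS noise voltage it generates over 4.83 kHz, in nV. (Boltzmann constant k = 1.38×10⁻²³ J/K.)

179 nV

V_n = √(4kTRB)
4kTRB = 4 × 1.38×10⁻²³ × 290 × 4.15×10² × 4.83×10³ = 3.21×10⁻¹⁴ V²
V_n = √(3.21×10⁻¹⁴) = 1.79×10⁻⁷ V = 179 nV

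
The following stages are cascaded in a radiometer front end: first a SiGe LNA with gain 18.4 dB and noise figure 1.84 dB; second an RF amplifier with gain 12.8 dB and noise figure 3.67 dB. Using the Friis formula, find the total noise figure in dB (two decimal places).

1.89 dB

Convert to linear (a loss of L dB is a gain of −L dB): F_i = 10^(NF_i/10), G_i = 10^(G_i,dB/10)
  Stage 1: F_1 = 10^(1.84/10) = 1.528, G_1 = 10^(18.4/10) = 69.18
  Stage 2: F_2 = 10^(3.67/10) = 2.328, G_2 = 10^(12.8/10) = 19.05
Friis cascade:
  F = 1.528 + (2.328 − 1)/69.18 = 1.547
NF = 10 log₁₀(1.547) = 1.89 dB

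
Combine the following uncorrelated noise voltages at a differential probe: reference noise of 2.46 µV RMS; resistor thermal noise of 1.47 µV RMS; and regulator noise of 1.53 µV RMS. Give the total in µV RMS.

Uncorrelated sources add in power (mean-square): V_tot = √(ΣV_i²)
V_tot = √[(2.46×10⁻⁶)² + (1.47×10⁻⁶)² + (1.53×10⁻⁶)²] = 3.25×10⁻⁶ V = 3.25 µV

3.25 µV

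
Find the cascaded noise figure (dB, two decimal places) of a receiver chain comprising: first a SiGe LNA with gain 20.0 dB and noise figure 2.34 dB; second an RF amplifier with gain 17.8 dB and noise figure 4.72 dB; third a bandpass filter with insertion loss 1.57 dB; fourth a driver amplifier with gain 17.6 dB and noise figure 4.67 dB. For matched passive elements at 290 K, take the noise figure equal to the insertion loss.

2.39 dB

Convert to linear (a loss of L dB is a gain of −L dB): F_i = 10^(NF_i/10), G_i = 10^(G_i,dB/10)
  Stage 1: F_1 = 10^(2.34/10) = 1.714, G_1 = 10^(20.0/10) = 100.0
  Stage 2: F_2 = 10^(4.72/10) = 2.965, G_2 = 10^(17.8/10) = 60.26
  Stage 3: F_3 = 10^(1.57/10) = 1.435, G_3 = 10^(−1.57/10) = 0.6966
  Stage 4: F_4 = 10^(4.67/10) = 2.931, G_4 = 10^(17.6/10) = 57.54
Friis cascade:
  F = 1.714 + (2.965 − 1)/100.0 + (1.435 − 1)/6026 + (2.931 − 1)/4198 = 1.734
NF = 10 log₁₀(1.734) = 2.39 dB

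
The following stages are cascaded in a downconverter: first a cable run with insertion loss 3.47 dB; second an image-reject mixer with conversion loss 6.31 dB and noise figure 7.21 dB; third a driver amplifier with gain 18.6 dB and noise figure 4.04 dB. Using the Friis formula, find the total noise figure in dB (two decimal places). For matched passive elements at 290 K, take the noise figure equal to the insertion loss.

Convert to linear (a loss of L dB is a gain of −L dB): F_i = 10^(NF_i/10), G_i = 10^(G_i,dB/10)
  Stage 1: F_1 = 10^(3.47/10) = 2.223, G_1 = 10^(−3.47/10) = 0.4498
  Stage 2: F_2 = 10^(7.21/10) = 5.260, G_2 = 10^(−6.31/10) = 0.2339
  Stage 3: F_3 = 10^(4.04/10) = 2.535, G_3 = 10^(18.6/10) = 72.44
Friis cascade:
  F = 2.223 + (5.260 − 1)/0.4498 + (2.535 − 1)/0.1052 = 26.29
NF = 10 log₁₀(26.29) = 14.20 dB

14.20 dB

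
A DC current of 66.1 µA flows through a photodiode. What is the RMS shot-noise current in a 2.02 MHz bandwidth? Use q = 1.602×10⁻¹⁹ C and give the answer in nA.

I_n = √(2qI·B)
2qI·B = 2 × 1.602×10⁻¹⁹ × 6.61×10⁻⁵ × 2.02×10⁶ = 4.28×10⁻¹⁷ A²
I_n = √(4.28×10⁻¹⁷) = 6.54×10⁻⁹ A = 6.54 nA

6.54 nA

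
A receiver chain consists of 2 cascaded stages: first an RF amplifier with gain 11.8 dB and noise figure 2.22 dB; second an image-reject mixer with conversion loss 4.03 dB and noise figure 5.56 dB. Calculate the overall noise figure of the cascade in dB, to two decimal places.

Convert to linear (a loss of L dB is a gain of −L dB): F_i = 10^(NF_i/10), G_i = 10^(G_i,dB/10)
  Stage 1: F_1 = 10^(2.22/10) = 1.667, G_1 = 10^(11.8/10) = 15.14
  Stage 2: F_2 = 10^(5.56/10) = 3.597, G_2 = 10^(−4.03/10) = 0.3954
Friis cascade:
  F = 1.667 + (3.597 − 1)/15.14 = 1.839
NF = 10 log₁₀(1.839) = 2.65 dB

2.65 dB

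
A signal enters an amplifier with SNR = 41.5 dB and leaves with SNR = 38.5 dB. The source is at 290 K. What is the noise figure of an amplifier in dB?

3.0 dB

NF (dB) = SNR_in(dB) − SNR_out(dB) when the source is at T₀
NF = 41.5 − 38.5 = 3.0 dB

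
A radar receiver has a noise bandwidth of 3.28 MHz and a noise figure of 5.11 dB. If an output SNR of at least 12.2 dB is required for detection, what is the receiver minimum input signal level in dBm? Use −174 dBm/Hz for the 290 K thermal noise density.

Sensitivity = −174 + 10 log₁₀(B) + NF + SNR_min
= −174 + 65.16 + 5.11 + 12.2
= −91.53 dBm → −91.5 dBm

−91.5 dBm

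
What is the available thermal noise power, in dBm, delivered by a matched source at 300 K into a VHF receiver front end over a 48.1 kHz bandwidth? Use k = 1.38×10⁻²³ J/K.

P_n = kTB = 1.38×10⁻²³ × 300 × 4.81×10⁴ = 1.99×10⁻¹⁶ W
In dBm: 10 log₁₀(1.99×10⁻¹⁶ / 10⁻³) = −127.0 dBm

−127.0 dBm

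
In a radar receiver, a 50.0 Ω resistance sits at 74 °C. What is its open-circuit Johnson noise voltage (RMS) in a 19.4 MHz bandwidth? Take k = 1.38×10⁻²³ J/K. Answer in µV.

T = 74 °C + 273.15 = 347.15 K
V_n = √(4kTRB)
4kTRB = 4 × 1.38×10⁻²³ × 347.15 × 5.00×10¹ × 1.94×10⁷ = 1.86×10⁻¹¹ V²
V_n = √(1.86×10⁻¹¹) = 4.31×10⁻⁶ V = 4.31 µV

4.31 µV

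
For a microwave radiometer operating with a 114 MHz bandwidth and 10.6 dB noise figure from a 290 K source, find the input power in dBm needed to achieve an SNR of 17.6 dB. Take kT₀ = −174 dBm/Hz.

Sensitivity = −174 + 10 log₁₀(B) + NF + SNR_min
= −174 + 80.57 + 10.6 + 17.6
= −65.23 dBm → −65.2 dBm

−65.2 dBm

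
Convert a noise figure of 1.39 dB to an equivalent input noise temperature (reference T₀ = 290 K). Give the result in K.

F = 10^(1.39/10) = 1.37721
T_e = (F − 1)·T₀ = (1.37721 − 1) × 290 = 109 K

109 K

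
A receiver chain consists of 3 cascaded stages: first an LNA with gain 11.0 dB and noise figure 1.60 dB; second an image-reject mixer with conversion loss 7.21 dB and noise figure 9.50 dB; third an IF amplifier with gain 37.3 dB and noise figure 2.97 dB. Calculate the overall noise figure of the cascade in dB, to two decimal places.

3.95 dB

Convert to linear (a loss of L dB is a gain of −L dB): F_i = 10^(NF_i/10), G_i = 10^(G_i,dB/10)
  Stage 1: F_1 = 10^(1.60/10) = 1.445, G_1 = 10^(11.0/10) = 12.59
  Stage 2: F_2 = 10^(9.50/10) = 8.913, G_2 = 10^(−7.21/10) = 0.1901
  Stage 3: F_3 = 10^(2.97/10) = 1.982, G_3 = 10^(37.3/10) = 5370
Friis cascade:
  F = 1.445 + (8.913 − 1)/12.59 + (1.982 − 1)/2.393 = 2.484
NF = 10 log₁₀(2.484) = 3.95 dB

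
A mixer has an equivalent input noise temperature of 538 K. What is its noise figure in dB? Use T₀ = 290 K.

F = 1 + T_e/T₀ = 1 + 538/290 = 2.85517
NF = 10 log₁₀(2.85517) = 4.56 dB

4.56 dB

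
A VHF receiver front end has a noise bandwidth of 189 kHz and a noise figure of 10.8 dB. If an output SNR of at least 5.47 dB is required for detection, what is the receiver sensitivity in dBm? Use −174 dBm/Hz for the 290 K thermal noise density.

−105.0 dBm

Sensitivity = −174 + 10 log₁₀(B) + NF + SNR_min
= −174 + 52.76 + 10.8 + 5.47
= −104.97 dBm → −105.0 dBm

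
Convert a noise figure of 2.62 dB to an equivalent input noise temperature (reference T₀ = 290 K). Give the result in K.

F = 10^(2.62/10) = 1.8281
T_e = (F − 1)·T₀ = (1.8281 − 1) × 290 = 240 K

240 K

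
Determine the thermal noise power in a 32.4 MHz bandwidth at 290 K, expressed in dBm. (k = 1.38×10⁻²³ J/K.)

−98.9 dBm

P_n = kTB = 1.38×10⁻²³ × 290 × 3.24×10⁷ = 1.30×10⁻¹³ W
In dBm: 10 log₁₀(1.30×10⁻¹³ / 10⁻³) = −98.9 dBm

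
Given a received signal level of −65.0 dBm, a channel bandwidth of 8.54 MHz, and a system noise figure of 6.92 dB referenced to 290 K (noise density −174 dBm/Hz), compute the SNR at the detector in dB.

32.8 dB

Noise floor: N = −174 + 10 log₁₀(B) + NF
10 log₁₀(8.54×10⁶) = 69.31 dB
N = −174 + 69.31 + 6.92 = −97.77 dBm
SNR = P_sig − N = −65.0 − (−97.77) = 32.77 dB → 32.8 dB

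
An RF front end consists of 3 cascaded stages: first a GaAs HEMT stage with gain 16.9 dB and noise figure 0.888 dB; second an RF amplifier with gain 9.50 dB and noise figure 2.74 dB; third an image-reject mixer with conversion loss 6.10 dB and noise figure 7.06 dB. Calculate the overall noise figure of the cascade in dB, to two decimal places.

Convert to linear (a loss of L dB is a gain of −L dB): F_i = 10^(NF_i/10), G_i = 10^(G_i,dB/10)
  Stage 1: F_1 = 10^(0.888/10) = 1.227, G_1 = 10^(16.9/10) = 48.98
  Stage 2: F_2 = 10^(2.74/10) = 1.879, G_2 = 10^(9.50/10) = 8.913
  Stage 3: F_3 = 10^(7.06/10) = 5.082, G_3 = 10^(−6.10/10) = 0.2455
Friis cascade:
  F = 1.227 + (1.879 − 1)/48.98 + (5.082 − 1)/436.5 = 1.254
NF = 10 log₁₀(1.254) = 0.98 dB

0.98 dB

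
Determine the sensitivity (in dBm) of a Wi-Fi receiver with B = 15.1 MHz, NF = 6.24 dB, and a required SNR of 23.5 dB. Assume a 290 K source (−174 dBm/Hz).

−72.5 dBm

Sensitivity = −174 + 10 log₁₀(B) + NF + SNR_min
= −174 + 71.79 + 6.24 + 23.5
= −72.47 dBm → −72.5 dBm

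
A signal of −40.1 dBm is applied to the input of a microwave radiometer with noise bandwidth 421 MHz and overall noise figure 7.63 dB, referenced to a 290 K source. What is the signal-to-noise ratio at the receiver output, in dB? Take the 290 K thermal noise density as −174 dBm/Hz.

40.0 dB

Noise floor: N = −174 + 10 log₁₀(B) + NF
10 log₁₀(4.21×10⁸) = 86.24 dB
N = −174 + 86.24 + 7.63 = −80.13 dBm
SNR = P_sig − N = −40.1 − (−80.13) = 40.03 dB → 40.0 dB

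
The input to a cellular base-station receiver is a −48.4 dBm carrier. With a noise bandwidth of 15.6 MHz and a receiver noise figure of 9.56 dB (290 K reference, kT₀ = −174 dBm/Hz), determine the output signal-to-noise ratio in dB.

Noise floor: N = −174 + 10 log₁₀(B) + NF
10 log₁₀(1.56×10⁷) = 71.93 dB
N = −174 + 71.93 + 9.56 = −92.51 dBm
SNR = P_sig − N = −48.4 − (−92.51) = 44.11 dB → 44.1 dB

44.1 dB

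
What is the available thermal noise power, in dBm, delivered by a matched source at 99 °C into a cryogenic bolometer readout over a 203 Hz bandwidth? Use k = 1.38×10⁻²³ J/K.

−149.8 dBm

T = 99 °C + 273.15 = 372.15 K
P_n = kTB = 1.38×10⁻²³ × 372.15 × 2.03×10² = 1.04×10⁻¹⁸ W
In dBm: 10 log₁₀(1.04×10⁻¹⁸ / 10⁻³) = −149.8 dBm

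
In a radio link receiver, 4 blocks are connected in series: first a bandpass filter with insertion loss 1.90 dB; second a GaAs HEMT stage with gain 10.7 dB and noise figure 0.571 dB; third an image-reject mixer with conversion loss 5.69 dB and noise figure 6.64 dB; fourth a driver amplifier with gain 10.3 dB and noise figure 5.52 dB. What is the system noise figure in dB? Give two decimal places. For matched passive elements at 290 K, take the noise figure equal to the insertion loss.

Convert to linear (a loss of L dB is a gain of −L dB): F_i = 10^(NF_i/10), G_i = 10^(G_i,dB/10)
  Stage 1: F_1 = 10^(1.90/10) = 1.549, G_1 = 10^(−1.90/10) = 0.6457
  Stage 2: F_2 = 10^(0.571/10) = 1.141, G_2 = 10^(10.7/10) = 11.75
  Stage 3: F_3 = 10^(6.64/10) = 4.613, G_3 = 10^(−5.69/10) = 0.2698
  Stage 4: F_4 = 10^(5.52/10) = 3.565, G_4 = 10^(10.3/10) = 10.72
Friis cascade:
  F = 1.549 + (1.141 − 1)/0.6457 + (4.613 − 1)/7.586 + (3.565 − 1)/2.046 = 3.496
NF = 10 log₁₀(3.496) = 5.44 dB

5.44 dB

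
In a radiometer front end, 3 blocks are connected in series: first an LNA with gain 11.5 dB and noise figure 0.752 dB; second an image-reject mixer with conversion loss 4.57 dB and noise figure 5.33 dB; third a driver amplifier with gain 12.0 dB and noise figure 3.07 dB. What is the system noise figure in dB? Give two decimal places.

Convert to linear (a loss of L dB is a gain of −L dB): F_i = 10^(NF_i/10), G_i = 10^(G_i,dB/10)
  Stage 1: F_1 = 10^(0.752/10) = 1.189, G_1 = 10^(11.5/10) = 14.13
  Stage 2: F_2 = 10^(5.33/10) = 3.412, G_2 = 10^(−4.57/10) = 0.3491
  Stage 3: F_3 = 10^(3.07/10) = 2.028, G_3 = 10^(12.0/10) = 15.85
Friis cascade:
  F = 1.189 + (3.412 − 1)/14.13 + (2.028 − 1)/4.932 = 1.568
NF = 10 log₁₀(1.568) = 1.95 dB

1.95 dB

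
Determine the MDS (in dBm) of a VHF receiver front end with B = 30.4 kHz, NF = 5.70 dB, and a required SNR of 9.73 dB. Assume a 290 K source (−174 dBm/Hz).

Sensitivity = −174 + 10 log₁₀(B) + NF + SNR_min
= −174 + 44.83 + 5.70 + 9.73
= −113.74 dBm → −113.7 dBm

−113.7 dBm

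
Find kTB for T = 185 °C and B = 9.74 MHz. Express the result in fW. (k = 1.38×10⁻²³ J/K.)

61.6 fW

T = 185 °C + 273.15 = 458.15 K
P_n = kTB = 1.38×10⁻²³ × 458.15 × 9.74×10⁶ = 6.16×10⁻¹⁴ W = 61.6 fW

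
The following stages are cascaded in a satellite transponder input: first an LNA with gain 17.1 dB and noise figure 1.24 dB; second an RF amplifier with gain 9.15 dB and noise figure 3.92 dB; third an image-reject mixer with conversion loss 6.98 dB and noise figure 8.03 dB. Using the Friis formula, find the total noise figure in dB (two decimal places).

Convert to linear (a loss of L dB is a gain of −L dB): F_i = 10^(NF_i/10), G_i = 10^(G_i,dB/10)
  Stage 1: F_1 = 10^(1.24/10) = 1.330, G_1 = 10^(17.1/10) = 51.29
  Stage 2: F_2 = 10^(3.92/10) = 2.466, G_2 = 10^(9.15/10) = 8.222
  Stage 3: F_3 = 10^(8.03/10) = 6.353, G_3 = 10^(−6.98/10) = 0.2004
Friis cascade:
  F = 1.330 + (2.466 − 1)/51.29 + (6.353 − 1)/421.7 = 1.372
NF = 10 log₁₀(1.372) = 1.37 dB

1.37 dB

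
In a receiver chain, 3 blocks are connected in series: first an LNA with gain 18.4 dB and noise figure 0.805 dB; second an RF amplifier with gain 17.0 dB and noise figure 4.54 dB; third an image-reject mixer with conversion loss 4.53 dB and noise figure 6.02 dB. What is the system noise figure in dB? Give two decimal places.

0.90 dB

Convert to linear (a loss of L dB is a gain of −L dB): F_i = 10^(NF_i/10), G_i = 10^(G_i,dB/10)
  Stage 1: F_1 = 10^(0.805/10) = 1.204, G_1 = 10^(18.4/10) = 69.18
  Stage 2: F_2 = 10^(4.54/10) = 2.844, G_2 = 10^(17.0/10) = 50.12
  Stage 3: F_3 = 10^(6.02/10) = 3.999, G_3 = 10^(−4.53/10) = 0.3524
Friis cascade:
  F = 1.204 + (2.844 − 1)/69.18 + (3.999 − 1)/3467 = 1.231
NF = 10 log₁₀(1.231) = 0.90 dB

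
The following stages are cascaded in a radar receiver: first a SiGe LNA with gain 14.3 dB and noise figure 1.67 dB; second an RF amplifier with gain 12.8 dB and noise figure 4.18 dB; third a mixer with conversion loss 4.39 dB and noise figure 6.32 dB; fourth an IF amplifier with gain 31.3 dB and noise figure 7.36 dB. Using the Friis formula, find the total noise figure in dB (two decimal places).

Convert to linear (a loss of L dB is a gain of −L dB): F_i = 10^(NF_i/10), G_i = 10^(G_i,dB/10)
  Stage 1: F_1 = 10^(1.67/10) = 1.469, G_1 = 10^(14.3/10) = 26.92
  Stage 2: F_2 = 10^(4.18/10) = 2.618, G_2 = 10^(12.8/10) = 19.05
  Stage 3: F_3 = 10^(6.32/10) = 4.285, G_3 = 10^(−4.39/10) = 0.3639
  Stage 4: F_4 = 10^(7.36/10) = 5.445, G_4 = 10^(31.3/10) = 1349
Friis cascade:
  F = 1.469 + (2.618 − 1)/26.92 + (4.285 − 1)/512.9 + (5.445 − 1)/186.6 = 1.559
NF = 10 log₁₀(1.559) = 1.93 dB

1.93 dB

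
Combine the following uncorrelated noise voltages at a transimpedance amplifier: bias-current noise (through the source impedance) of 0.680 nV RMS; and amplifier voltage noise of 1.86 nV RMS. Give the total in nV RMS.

1.98 nV

Uncorrelated sources add in power (mean-square): V_tot = √(ΣV_i²)
V_tot = √[(6.80×10⁻¹⁰)² + (1.86×10⁻⁹)²] = 1.98×10⁻⁹ V = 1.98 nV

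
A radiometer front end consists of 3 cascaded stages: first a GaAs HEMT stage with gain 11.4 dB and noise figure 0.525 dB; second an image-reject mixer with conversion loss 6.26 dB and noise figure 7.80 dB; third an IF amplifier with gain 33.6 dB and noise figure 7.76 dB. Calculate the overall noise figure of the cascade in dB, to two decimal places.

4.79 dB

Convert to linear (a loss of L dB is a gain of −L dB): F_i = 10^(NF_i/10), G_i = 10^(G_i,dB/10)
  Stage 1: F_1 = 10^(0.525/10) = 1.128, G_1 = 10^(11.4/10) = 13.80
  Stage 2: F_2 = 10^(7.80/10) = 6.026, G_2 = 10^(−6.26/10) = 0.2366
  Stage 3: F_3 = 10^(7.76/10) = 5.970, G_3 = 10^(33.6/10) = 2291
Friis cascade:
  F = 1.128 + (6.026 − 1)/13.80 + (5.970 − 1)/3.266 = 3.014
NF = 10 log₁₀(3.014) = 4.79 dB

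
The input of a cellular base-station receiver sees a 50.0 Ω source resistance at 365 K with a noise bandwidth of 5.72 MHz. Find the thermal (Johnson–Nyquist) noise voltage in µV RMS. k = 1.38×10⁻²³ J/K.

2.40 µV

V_n = √(4kTRB)
4kTRB = 4 × 1.38×10⁻²³ × 365 × 5.00×10¹ × 5.72×10⁶ = 5.76×10⁻¹² V²
V_n = √(5.76×10⁻¹²) = 2.40×10⁻⁶ V = 2.40 µV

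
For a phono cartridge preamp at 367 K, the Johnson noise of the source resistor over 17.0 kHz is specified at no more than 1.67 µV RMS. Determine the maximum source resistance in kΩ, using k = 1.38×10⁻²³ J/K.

8.10 kΩ

Johnson–Nyquist: V_n = √(4kTRB) ⇒ R = V_n² / (4kTB)
4kTB = 4 × 1.38×10⁻²³ × 367 × 1.70×10⁴ = 3.44×10⁻¹⁶
R = (1.67×10⁻⁶)² / 3.44×10⁻¹⁶ = 8.10×10³ Ω = 8.10 kΩ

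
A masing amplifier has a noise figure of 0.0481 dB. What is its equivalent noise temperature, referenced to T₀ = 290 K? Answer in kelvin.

3.23 K

F = 10^(0.0481/10) = 1.01114
T_e = (F − 1)·T₀ = (1.01114 − 1) × 290 = 3.23 K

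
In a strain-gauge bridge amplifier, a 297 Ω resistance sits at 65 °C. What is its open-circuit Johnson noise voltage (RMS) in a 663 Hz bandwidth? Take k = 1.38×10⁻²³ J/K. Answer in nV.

60.6 nV

T = 65 °C + 273.15 = 338.15 K
V_n = √(4kTRB)
4kTRB = 4 × 1.38×10⁻²³ × 338.15 × 2.97×10² × 6.63×10² = 3.68×10⁻¹⁵ V²
V_n = √(3.68×10⁻¹⁵) = 6.06×10⁻⁸ V = 60.6 nV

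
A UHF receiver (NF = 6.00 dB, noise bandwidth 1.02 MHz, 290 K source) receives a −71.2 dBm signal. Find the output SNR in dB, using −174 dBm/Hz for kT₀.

Noise floor: N = −174 + 10 log₁₀(B) + NF
10 log₁₀(1.02×10⁶) = 60.09 dB
N = −174 + 60.09 + 6.00 = −107.91 dBm
SNR = P_sig − N = −71.2 − (−107.91) = 36.71 dB → 36.7 dB

36.7 dB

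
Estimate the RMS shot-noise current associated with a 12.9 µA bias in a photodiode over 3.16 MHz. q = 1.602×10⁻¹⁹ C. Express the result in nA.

I_n = √(2qI·B)
2qI·B = 2 × 1.602×10⁻¹⁹ × 1.29×10⁻⁵ × 3.16×10⁶ = 1.31×10⁻¹⁷ A²
I_n = √(1.31×10⁻¹⁷) = 3.61×10⁻⁹ A = 3.61 nA

3.61 nA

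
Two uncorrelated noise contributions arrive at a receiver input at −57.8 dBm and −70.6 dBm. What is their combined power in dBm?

−57.6 dBm

Convert to linear, add, convert back:
P₁ = 1.66×10⁻⁹ W, P₂ = 8.71×10⁻¹¹ W
P_tot = 1.75×10⁻⁹ W → 10 log₁₀(P_tot / 10⁻³) = −57.6 dBm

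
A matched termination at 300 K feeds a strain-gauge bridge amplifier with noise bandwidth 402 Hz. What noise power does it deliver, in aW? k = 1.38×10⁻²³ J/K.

P_n = kTB = 1.38×10⁻²³ × 300 × 4.02×10² = 1.66×10⁻¹⁸ W = 1.66 aW

1.66 aW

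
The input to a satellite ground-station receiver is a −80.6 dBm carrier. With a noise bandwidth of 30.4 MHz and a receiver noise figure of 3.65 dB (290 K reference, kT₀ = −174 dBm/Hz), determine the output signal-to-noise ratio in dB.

Noise floor: N = −174 + 10 log₁₀(B) + NF
10 log₁₀(3.04×10⁷) = 74.83 dB
N = −174 + 74.83 + 3.65 = −95.52 dBm
SNR = P_sig − N = −80.6 − (−95.52) = 14.92 dB → 14.9 dB

14.9 dB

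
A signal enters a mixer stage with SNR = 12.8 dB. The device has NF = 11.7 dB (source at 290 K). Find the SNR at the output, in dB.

1.1 dB

By definition F = SNR_in/SNR_out, so in dB: SNR_out = SNR_in − NF
SNR_out = 12.8 − 11.7 = 1.1 dB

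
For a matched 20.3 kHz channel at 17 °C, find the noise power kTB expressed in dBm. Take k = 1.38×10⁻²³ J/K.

−130.9 dBm

T = 17 °C + 273.15 = 290.15 K
P_n = kTB = 1.38×10⁻²³ × 290.15 × 2.03×10⁴ = 8.13×10⁻¹⁷ W
In dBm: 10 log₁₀(8.13×10⁻¹⁷ / 10⁻³) = −130.9 dBm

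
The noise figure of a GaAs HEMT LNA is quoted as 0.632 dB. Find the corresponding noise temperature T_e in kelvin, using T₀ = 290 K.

45.4 K

F = 10^(0.632/10) = 1.15664
T_e = (F − 1)·T₀ = (1.15664 − 1) × 290 = 45.4 K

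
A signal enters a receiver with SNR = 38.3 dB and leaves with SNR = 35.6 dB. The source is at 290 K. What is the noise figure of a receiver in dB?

2.7 dB

NF (dB) = SNR_in(dB) − SNR_out(dB) when the source is at T₀
NF = 38.3 − 35.6 = 2.7 dB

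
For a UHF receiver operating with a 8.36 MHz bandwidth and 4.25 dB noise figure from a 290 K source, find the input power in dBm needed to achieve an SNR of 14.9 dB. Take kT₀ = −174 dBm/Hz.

Sensitivity = −174 + 10 log₁₀(B) + NF + SNR_min
= −174 + 69.22 + 4.25 + 14.9
= −85.63 dBm → −85.6 dBm

−85.6 dBm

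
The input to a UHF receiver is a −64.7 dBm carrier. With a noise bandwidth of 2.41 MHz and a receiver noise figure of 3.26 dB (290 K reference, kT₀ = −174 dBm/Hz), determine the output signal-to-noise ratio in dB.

42.2 dB

Noise floor: N = −174 + 10 log₁₀(B) + NF
10 log₁₀(2.41×10⁶) = 63.82 dB
N = −174 + 63.82 + 3.26 = −106.92 dBm
SNR = P_sig − N = −64.7 − (−106.92) = 42.22 dB → 42.2 dB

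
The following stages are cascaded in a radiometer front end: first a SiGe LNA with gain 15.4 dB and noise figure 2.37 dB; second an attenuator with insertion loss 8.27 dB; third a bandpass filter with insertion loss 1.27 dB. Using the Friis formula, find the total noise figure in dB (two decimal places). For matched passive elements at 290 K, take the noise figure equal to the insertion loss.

2.91 dB

Convert to linear (a loss of L dB is a gain of −L dB): F_i = 10^(NF_i/10), G_i = 10^(G_i,dB/10)
  Stage 1: F_1 = 10^(2.37/10) = 1.726, G_1 = 10^(15.4/10) = 34.67
  Stage 2: F_2 = 10^(8.27/10) = 6.714, G_2 = 10^(−8.27/10) = 0.1489
  Stage 3: F_3 = 10^(1.27/10) = 1.340, G_3 = 10^(−1.27/10) = 0.7464
Friis cascade:
  F = 1.726 + (6.714 − 1)/34.67 + (1.340 − 1)/5.164 = 1.956
NF = 10 log₁₀(1.956) = 2.91 dB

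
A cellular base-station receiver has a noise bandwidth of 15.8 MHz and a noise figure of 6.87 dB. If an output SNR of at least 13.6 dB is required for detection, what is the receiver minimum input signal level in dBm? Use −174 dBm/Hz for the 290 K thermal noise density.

Sensitivity = −174 + 10 log₁₀(B) + NF + SNR_min
= −174 + 71.99 + 6.87 + 13.6
= −81.54 dBm → −81.5 dBm

−81.5 dBm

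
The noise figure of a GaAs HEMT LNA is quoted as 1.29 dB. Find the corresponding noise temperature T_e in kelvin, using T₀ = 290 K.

F = 10^(1.29/10) = 1.34586
T_e = (F − 1)·T₀ = (1.34586 − 1) × 290 = 100 K

100 K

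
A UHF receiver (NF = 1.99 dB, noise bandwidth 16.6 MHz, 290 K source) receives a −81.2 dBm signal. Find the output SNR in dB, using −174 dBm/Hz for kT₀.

18.6 dB

Noise floor: N = −174 + 10 log₁₀(B) + NF
10 log₁₀(1.66×10⁷) = 72.2 dB
N = −174 + 72.2 + 1.99 = −99.81 dBm
SNR = P_sig − N = −81.2 − (−99.81) = 18.61 dB → 18.6 dB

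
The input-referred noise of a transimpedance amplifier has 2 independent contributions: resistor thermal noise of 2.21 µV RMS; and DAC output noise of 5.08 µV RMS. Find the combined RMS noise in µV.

5.54 µV

Uncorrelated sources add in power (mean-square): V_tot = √(ΣV_i²)
V_tot = √[(2.21×10⁻⁶)² + (5.08×10⁻⁶)²] = 5.54×10⁻⁶ V = 5.54 µV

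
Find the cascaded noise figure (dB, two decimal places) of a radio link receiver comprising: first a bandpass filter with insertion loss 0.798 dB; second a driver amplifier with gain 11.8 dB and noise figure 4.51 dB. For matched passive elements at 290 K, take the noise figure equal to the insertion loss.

5.31 dB

Convert to linear (a loss of L dB is a gain of −L dB): F_i = 10^(NF_i/10), G_i = 10^(G_i,dB/10)
  Stage 1: F_1 = 10^(0.798/10) = 1.202, G_1 = 10^(−0.798/10) = 0.8321
  Stage 2: F_2 = 10^(4.51/10) = 2.825, G_2 = 10^(11.8/10) = 15.14
Friis cascade:
  F = 1.202 + (2.825 − 1)/0.8321 = 3.395
NF = 10 log₁₀(3.395) = 5.31 dB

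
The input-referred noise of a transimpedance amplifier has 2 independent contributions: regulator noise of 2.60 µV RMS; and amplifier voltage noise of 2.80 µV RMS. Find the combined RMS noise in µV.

3.82 µV

Uncorrelated sources add in power (mean-square): V_tot = √(ΣV_i²)
V_tot = √[(2.60×10⁻⁶)² + (2.80×10⁻⁶)²] = 3.82×10⁻⁶ V = 3.82 µV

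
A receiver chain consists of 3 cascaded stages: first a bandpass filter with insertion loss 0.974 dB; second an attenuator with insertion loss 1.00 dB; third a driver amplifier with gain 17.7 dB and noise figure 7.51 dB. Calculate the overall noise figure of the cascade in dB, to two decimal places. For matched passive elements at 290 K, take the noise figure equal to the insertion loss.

9.48 dB

Convert to linear (a loss of L dB is a gain of −L dB): F_i = 10^(NF_i/10), G_i = 10^(G_i,dB/10)
  Stage 1: F_1 = 10^(0.974/10) = 1.251, G_1 = 10^(−0.974/10) = 0.7991
  Stage 2: F_2 = 10^(1.00/10) = 1.259, G_2 = 10^(−1.00/10) = 0.7943
  Stage 3: F_3 = 10^(7.51/10) = 5.636, G_3 = 10^(17.7/10) = 58.88
Friis cascade:
  F = 1.251 + (1.259 − 1)/0.7991 + (5.636 − 1)/0.6347 = 8.880
NF = 10 log₁₀(8.880) = 9.48 dB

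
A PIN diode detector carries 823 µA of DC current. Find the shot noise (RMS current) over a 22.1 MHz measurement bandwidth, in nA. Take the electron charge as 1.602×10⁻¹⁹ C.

76.3 nA

I_n = √(2qI·B)
2qI·B = 2 × 1.602×10⁻¹⁹ × 8.23×10⁻⁴ × 2.21×10⁷ = 5.83×10⁻¹⁵ A²
I_n = √(5.83×10⁻¹⁵) = 7.63×10⁻⁸ A = 76.3 nA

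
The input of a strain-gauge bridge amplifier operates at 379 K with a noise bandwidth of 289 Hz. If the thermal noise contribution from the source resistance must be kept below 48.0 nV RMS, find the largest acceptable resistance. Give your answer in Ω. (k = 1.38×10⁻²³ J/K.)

381 Ω

Johnson–Nyquist: V_n = √(4kTRB) ⇒ R = V_n² / (4kTB)
4kTB = 4 × 1.38×10⁻²³ × 379 × 2.89×10² = 6.05×10⁻¹⁸
R = (4.80×10⁻⁸)² / 6.05×10⁻¹⁸ = 3.81×10² Ω = 381 Ω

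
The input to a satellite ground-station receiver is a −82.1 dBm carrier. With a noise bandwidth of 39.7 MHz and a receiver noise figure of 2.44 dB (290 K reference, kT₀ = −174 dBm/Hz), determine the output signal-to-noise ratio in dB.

Noise floor: N = −174 + 10 log₁₀(B) + NF
10 log₁₀(3.97×10⁷) = 75.99 dB
N = −174 + 75.99 + 2.44 = −95.57 dBm
SNR = P_sig − N = −82.1 − (−95.57) = 13.47 dB → 13.5 dB

13.5 dB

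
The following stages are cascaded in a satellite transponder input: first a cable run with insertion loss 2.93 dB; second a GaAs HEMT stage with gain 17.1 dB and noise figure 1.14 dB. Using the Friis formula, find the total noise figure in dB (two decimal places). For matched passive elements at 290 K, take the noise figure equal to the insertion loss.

4.07 dB

Convert to linear (a loss of L dB is a gain of −L dB): F_i = 10^(NF_i/10), G_i = 10^(G_i,dB/10)
  Stage 1: F_1 = 10^(2.93/10) = 1.963, G_1 = 10^(−2.93/10) = 0.5093
  Stage 2: F_2 = 10^(1.14/10) = 1.300, G_2 = 10^(17.1/10) = 51.29
Friis cascade:
  F = 1.963 + (1.300 − 1)/0.5093 = 2.553
NF = 10 log₁₀(2.553) = 4.07 dB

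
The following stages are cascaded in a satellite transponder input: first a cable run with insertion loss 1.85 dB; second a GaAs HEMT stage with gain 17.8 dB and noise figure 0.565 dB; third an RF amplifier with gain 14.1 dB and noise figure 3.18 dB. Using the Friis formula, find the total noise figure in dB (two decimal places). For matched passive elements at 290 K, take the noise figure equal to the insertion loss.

Convert to linear (a loss of L dB is a gain of −L dB): F_i = 10^(NF_i/10), G_i = 10^(G_i,dB/10)
  Stage 1: F_1 = 10^(1.85/10) = 1.531, G_1 = 10^(−1.85/10) = 0.6531
  Stage 2: F_2 = 10^(0.565/10) = 1.139, G_2 = 10^(17.8/10) = 60.26
  Stage 3: F_3 = 10^(3.18/10) = 2.080, G_3 = 10^(14.1/10) = 25.70
Friis cascade:
  F = 1.531 + (1.139 − 1)/0.6531 + (2.080 − 1)/39.36 = 1.771
NF = 10 log₁₀(1.771) = 2.48 dB

2.48 dB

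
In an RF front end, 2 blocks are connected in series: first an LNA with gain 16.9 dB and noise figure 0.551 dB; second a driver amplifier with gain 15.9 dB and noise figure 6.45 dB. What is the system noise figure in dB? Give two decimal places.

Convert to linear (a loss of L dB is a gain of −L dB): F_i = 10^(NF_i/10), G_i = 10^(G_i,dB/10)
  Stage 1: F_1 = 10^(0.551/10) = 1.135, G_1 = 10^(16.9/10) = 48.98
  Stage 2: F_2 = 10^(6.45/10) = 4.416, G_2 = 10^(15.9/10) = 38.90
Friis cascade:
  F = 1.135 + (4.416 − 1)/48.98 = 1.205
NF = 10 log₁₀(1.205) = 0.81 dB

0.81 dB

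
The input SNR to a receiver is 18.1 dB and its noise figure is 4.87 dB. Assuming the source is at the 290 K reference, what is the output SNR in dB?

13.23 dB

By definition F = SNR_in/SNR_out, so in dB: SNR_out = SNR_in − NF
SNR_out = 18.1 − 4.87 = 13.23 dB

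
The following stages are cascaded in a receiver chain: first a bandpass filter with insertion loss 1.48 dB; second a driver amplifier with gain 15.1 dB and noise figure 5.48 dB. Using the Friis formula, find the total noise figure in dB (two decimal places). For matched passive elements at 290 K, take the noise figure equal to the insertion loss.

6.96 dB

Convert to linear (a loss of L dB is a gain of −L dB): F_i = 10^(NF_i/10), G_i = 10^(G_i,dB/10)
  Stage 1: F_1 = 10^(1.48/10) = 1.406, G_1 = 10^(−1.48/10) = 0.7112
  Stage 2: F_2 = 10^(5.48/10) = 3.532, G_2 = 10^(15.1/10) = 32.36
Friis cascade:
  F = 1.406 + (3.532 − 1)/0.7112 = 4.966
NF = 10 log₁₀(4.966) = 6.96 dB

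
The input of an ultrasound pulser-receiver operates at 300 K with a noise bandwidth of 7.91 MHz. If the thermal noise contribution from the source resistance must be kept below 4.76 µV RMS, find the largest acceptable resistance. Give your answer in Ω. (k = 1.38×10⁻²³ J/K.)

Johnson–Nyquist: V_n = √(4kTRB) ⇒ R = V_n² / (4kTB)
4kTB = 4 × 1.38×10⁻²³ × 300 × 7.91×10⁶ = 1.31×10⁻¹³
R = (4.76×10⁻⁶)² / 1.31×10⁻¹³ = 1.73×10² Ω = 173 Ω

173 Ω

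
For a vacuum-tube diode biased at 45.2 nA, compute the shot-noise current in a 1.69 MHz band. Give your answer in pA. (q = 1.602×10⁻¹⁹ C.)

I_n = √(2qI·B)
2qI·B = 2 × 1.602×10⁻¹⁹ × 4.52×10⁻⁸ × 1.69×10⁶ = 2.45×10⁻²⁰ A²
I_n = √(2.45×10⁻²⁰) = 1.56×10⁻¹⁰ A = 156 pA

156 pA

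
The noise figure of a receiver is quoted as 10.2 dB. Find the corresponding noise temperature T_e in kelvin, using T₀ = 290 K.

F = 10^(10.2/10) = 10.4713
T_e = (F − 1)·T₀ = (10.4713 − 1) × 290 = 2747 K

2747 K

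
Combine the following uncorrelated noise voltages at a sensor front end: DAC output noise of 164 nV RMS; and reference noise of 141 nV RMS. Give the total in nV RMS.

216 nV

Uncorrelated sources add in power (mean-square): V_tot = √(ΣV_i²)
V_tot = √[(1.64×10⁻⁷)² + (1.41×10⁻⁷)²] = 2.16×10⁻⁷ V = 216 nV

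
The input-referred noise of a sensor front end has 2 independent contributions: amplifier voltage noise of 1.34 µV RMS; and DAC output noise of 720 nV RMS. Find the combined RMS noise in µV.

1.52 µV

Uncorrelated sources add in power (mean-square): V_tot = √(ΣV_i²)
V_tot = √[(1.34×10⁻⁶)² + (7.20×10⁻⁷)²] = 1.52×10⁻⁶ V = 1.52 µV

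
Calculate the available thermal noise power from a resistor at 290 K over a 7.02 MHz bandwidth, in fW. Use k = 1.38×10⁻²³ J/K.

28.1 fW

P_n = kTB = 1.38×10⁻²³ × 290 × 7.02×10⁶ = 2.81×10⁻¹⁴ W = 28.1 fW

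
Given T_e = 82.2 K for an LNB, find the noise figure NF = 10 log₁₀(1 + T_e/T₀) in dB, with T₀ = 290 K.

1.08 dB

F = 1 + T_e/T₀ = 1 + 82.2/290 = 1.28345
NF = 10 log₁₀(1.28345) = 1.08 dB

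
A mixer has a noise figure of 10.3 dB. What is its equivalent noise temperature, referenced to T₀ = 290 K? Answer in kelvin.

2817 K

F = 10^(10.3/10) = 10.7152
T_e = (F − 1)·T₀ = (10.7152 − 1) × 290 = 2817 K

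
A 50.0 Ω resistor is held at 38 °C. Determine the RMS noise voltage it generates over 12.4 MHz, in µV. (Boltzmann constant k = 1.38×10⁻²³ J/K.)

T = 38 °C + 273.15 = 311.15 K
V_n = √(4kTRB)
4kTRB = 4 × 1.38×10⁻²³ × 311.15 × 5.00×10¹ × 1.24×10⁷ = 1.06×10⁻¹¹ V²
V_n = √(1.06×10⁻¹¹) = 3.26×10⁻⁶ V = 3.26 µV

3.26 µV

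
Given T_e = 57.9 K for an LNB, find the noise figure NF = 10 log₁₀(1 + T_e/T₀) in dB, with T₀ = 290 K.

0.791 dB

F = 1 + T_e/T₀ = 1 + 57.9/290 = 1.19966
NF = 10 log₁₀(1.19966) = 0.791 dB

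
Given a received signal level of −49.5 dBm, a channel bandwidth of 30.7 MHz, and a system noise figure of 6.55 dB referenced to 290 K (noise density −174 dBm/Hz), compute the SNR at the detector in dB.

Noise floor: N = −174 + 10 log₁₀(B) + NF
10 log₁₀(3.07×10⁷) = 74.87 dB
N = −174 + 74.87 + 6.55 = −92.58 dBm
SNR = P_sig − N = −49.5 − (−92.58) = 43.08 dB → 43.1 dB

43.1 dB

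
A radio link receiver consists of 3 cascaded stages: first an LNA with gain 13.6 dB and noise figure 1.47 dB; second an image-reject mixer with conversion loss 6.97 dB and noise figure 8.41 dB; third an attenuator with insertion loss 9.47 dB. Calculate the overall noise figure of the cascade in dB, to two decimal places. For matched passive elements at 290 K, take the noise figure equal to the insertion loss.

5.27 dB

Convert to linear (a loss of L dB is a gain of −L dB): F_i = 10^(NF_i/10), G_i = 10^(G_i,dB/10)
  Stage 1: F_1 = 10^(1.47/10) = 1.403, G_1 = 10^(13.6/10) = 22.91
  Stage 2: F_2 = 10^(8.41/10) = 6.934, G_2 = 10^(−6.97/10) = 0.2009
  Stage 3: F_3 = 10^(9.47/10) = 8.851, G_3 = 10^(−9.47/10) = 0.1130
Friis cascade:
  F = 1.403 + (6.934 − 1)/22.91 + (8.851 − 1)/4.603 = 3.368
NF = 10 log₁₀(3.368) = 5.27 dB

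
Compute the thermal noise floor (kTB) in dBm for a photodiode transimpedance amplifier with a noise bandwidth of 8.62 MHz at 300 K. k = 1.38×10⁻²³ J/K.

−104.5 dBm

P_n = kTB = 1.38×10⁻²³ × 300 × 8.62×10⁶ = 3.57×10⁻¹⁴ W
In dBm: 10 log₁₀(3.57×10⁻¹⁴ / 10⁻³) = −104.5 dBm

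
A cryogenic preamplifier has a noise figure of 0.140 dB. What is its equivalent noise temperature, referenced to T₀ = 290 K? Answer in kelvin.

9.50 K

F = 10^(0.140/10) = 1.03276
T_e = (F − 1)·T₀ = (1.03276 − 1) × 290 = 9.50 K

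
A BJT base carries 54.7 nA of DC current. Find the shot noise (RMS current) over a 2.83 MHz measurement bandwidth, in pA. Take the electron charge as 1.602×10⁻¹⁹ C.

I_n = √(2qI·B)
2qI·B = 2 × 1.602×10⁻¹⁹ × 5.47×10⁻⁸ × 2.83×10⁶ = 4.96×10⁻²⁰ A²
I_n = √(4.96×10⁻²⁰) = 2.23×10⁻¹⁰ A = 223 pA

223 pA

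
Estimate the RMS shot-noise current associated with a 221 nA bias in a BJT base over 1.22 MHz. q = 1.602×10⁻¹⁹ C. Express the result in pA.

I_n = √(2qI·B)
2qI·B = 2 × 1.602×10⁻¹⁹ × 2.21×10⁻⁷ × 1.22×10⁶ = 8.64×10⁻²⁰ A²
I_n = √(8.64×10⁻²⁰) = 2.94×10⁻¹⁰ A = 294 pA

294 pA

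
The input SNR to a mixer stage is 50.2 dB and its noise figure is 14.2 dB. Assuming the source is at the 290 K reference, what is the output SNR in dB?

By definition F = SNR_in/SNR_out, so in dB: SNR_out = SNR_in − NF
SNR_out = 50.2 − 14.2 = 36.0 dB

36.0 dB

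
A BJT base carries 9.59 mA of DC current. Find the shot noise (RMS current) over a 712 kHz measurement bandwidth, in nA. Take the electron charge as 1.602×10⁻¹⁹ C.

46.8 nA

I_n = √(2qI·B)
2qI·B = 2 × 1.602×10⁻¹⁹ × 9.59×10⁻³ × 7.12×10⁵ = 2.19×10⁻¹⁵ A²
I_n = √(2.19×10⁻¹⁵) = 4.68×10⁻⁸ A = 46.8 nA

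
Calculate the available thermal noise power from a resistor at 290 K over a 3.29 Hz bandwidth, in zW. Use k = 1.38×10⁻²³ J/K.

P_n = kTB = 1.38×10⁻²³ × 290 × 3.29×10⁰ = 1.32×10⁻²⁰ W = 13.2 zW

13.2 zW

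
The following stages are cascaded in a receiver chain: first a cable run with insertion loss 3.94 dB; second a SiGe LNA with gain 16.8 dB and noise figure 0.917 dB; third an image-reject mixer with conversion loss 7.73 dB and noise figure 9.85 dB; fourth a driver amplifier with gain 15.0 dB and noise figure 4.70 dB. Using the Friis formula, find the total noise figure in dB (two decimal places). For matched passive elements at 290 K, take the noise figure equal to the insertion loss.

6.14 dB

Convert to linear (a loss of L dB is a gain of −L dB): F_i = 10^(NF_i/10), G_i = 10^(G_i,dB/10)
  Stage 1: F_1 = 10^(3.94/10) = 2.477, G_1 = 10^(−3.94/10) = 0.4036
  Stage 2: F_2 = 10^(0.917/10) = 1.235, G_2 = 10^(16.8/10) = 47.86
  Stage 3: F_3 = 10^(9.85/10) = 9.661, G_3 = 10^(−7.73/10) = 0.1687
  Stage 4: F_4 = 10^(4.70/10) = 2.951, G_4 = 10^(15.0/10) = 31.62
Friis cascade:
  F = 2.477 + (1.235 − 1)/0.4036 + (9.661 − 1)/19.32 + (2.951 − 1)/3.258 = 4.107
NF = 10 log₁₀(4.107) = 6.14 dB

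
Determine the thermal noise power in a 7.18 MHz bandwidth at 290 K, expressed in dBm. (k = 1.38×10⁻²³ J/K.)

P_n = kTB = 1.38×10⁻²³ × 290 × 7.18×10⁶ = 2.87×10⁻¹⁴ W
In dBm: 10 log₁₀(2.87×10⁻¹⁴ / 10⁻³) = −105.4 dBm

−105.4 dBm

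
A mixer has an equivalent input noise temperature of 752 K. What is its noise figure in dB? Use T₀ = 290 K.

F = 1 + T_e/T₀ = 1 + 752/290 = 3.5931
NF = 10 log₁₀(3.5931) = 5.55 dB

5.55 dB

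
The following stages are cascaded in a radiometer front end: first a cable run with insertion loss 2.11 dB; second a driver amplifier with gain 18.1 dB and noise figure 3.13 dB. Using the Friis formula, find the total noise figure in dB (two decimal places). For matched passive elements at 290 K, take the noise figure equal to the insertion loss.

5.24 dB

Convert to linear (a loss of L dB is a gain of −L dB): F_i = 10^(NF_i/10), G_i = 10^(G_i,dB/10)
  Stage 1: F_1 = 10^(2.11/10) = 1.626, G_1 = 10^(−2.11/10) = 0.6152
  Stage 2: F_2 = 10^(3.13/10) = 2.056, G_2 = 10^(18.1/10) = 64.57
Friis cascade:
  F = 1.626 + (2.056 − 1)/0.6152 = 3.342
NF = 10 log₁₀(3.342) = 5.24 dB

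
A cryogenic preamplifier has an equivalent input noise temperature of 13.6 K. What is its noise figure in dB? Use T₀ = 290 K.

0.199 dB

F = 1 + T_e/T₀ = 1 + 13.6/290 = 1.0469
NF = 10 log₁₀(1.0469) = 0.199 dB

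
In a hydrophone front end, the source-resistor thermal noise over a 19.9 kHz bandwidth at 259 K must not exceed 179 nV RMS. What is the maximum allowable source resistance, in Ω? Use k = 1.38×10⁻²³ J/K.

113 Ω

Johnson–Nyquist: V_n = √(4kTRB) ⇒ R = V_n² / (4kTB)
4kTB = 4 × 1.38×10⁻²³ × 259 × 1.99×10⁴ = 2.85×10⁻¹⁶
R = (1.79×10⁻⁷)² / 2.85×10⁻¹⁶ = 1.13×10² Ω = 113 Ω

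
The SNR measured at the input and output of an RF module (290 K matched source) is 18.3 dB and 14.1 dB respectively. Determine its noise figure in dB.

4.2 dB

NF (dB) = SNR_in(dB) − SNR_out(dB) when the source is at T₀
NF = 18.3 − 14.1 = 4.2 dB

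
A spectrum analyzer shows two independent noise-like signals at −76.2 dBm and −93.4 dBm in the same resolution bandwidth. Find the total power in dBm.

Convert to linear, add, convert back:
P₁ = 2.40×10⁻¹¹ W, P₂ = 4.57×10⁻¹³ W
P_tot = 2.44×10⁻¹¹ W → 10 log₁₀(P_tot / 10⁻³) = −76.1 dBm

−76.1 dBm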